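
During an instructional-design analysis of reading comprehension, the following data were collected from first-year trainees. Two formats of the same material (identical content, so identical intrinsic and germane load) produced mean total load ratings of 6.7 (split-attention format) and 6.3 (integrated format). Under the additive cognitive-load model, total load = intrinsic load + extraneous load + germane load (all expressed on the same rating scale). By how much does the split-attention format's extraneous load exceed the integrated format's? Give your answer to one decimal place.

Intrinsic and germane load are equal across formats, so the difference in total load equals the difference in extraneous load.
Extraneous-load difference = 6.7 − 6.3 = 0.4.

0.4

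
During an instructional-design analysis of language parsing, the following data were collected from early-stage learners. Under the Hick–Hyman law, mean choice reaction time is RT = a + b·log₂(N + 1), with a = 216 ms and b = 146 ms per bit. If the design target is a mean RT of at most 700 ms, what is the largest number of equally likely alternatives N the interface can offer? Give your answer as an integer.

8

Set 216 + 146·log₂(N + 1) ≤ 700.
log₂(N + 1) ≤ (700 − 216) / 146 = 3.3151.
N + 1 ≤ 2^3.3151 = 9.9528.
N ≤ 8.9528, so the largest integer N is 8.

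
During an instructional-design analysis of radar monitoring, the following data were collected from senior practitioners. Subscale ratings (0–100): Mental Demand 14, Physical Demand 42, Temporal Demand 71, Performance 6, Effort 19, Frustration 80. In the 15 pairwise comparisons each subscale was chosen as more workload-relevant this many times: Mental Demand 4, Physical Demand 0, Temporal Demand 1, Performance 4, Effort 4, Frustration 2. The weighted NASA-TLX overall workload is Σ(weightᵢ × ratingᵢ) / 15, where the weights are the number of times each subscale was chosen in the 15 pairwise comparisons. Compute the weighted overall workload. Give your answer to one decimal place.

The tallies are the weights (they sum to 15).
Weighted sum = 4·14 + 0·42 + 1·71 + 4·6 + 4·19 + 2·80
            = 56 + 0 + 71 + 24 + 76 + 160 = 387.
Overall workload = 387 / 15 = 25.8000 ≈ 25.8.

25.8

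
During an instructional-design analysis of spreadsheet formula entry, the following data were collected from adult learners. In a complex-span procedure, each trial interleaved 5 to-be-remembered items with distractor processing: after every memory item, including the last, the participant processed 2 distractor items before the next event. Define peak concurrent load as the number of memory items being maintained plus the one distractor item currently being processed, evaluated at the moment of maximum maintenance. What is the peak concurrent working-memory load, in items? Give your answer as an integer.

Maintenance is greatest during the distractor(s) after memory item 5: all 5 memory items are being held.
One distractor item is concurrently being processed.
Peak concurrent load = 5 + 1 = 6 items.

6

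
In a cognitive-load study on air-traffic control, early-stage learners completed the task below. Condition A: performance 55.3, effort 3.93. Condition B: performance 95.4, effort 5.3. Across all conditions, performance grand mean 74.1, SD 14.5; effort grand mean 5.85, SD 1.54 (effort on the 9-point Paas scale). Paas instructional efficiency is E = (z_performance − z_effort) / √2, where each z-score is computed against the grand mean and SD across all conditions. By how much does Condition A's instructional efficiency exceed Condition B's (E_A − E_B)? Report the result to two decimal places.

Condition A: z_P = (55.3 − 74.1)/14.5 = -1.2966; z_E = (3.93 − 5.85)/1.54 = -1.2468; E_A = (-1.2966 − (-1.2468))/√2 = -0.0352.
Condition B: z_P = (95.4 − 74.1)/14.5 = 1.4690; z_E = (5.3 − 5.85)/1.54 = -0.3571; E_B = (1.4690 − (-0.3571))/√2 = 1.2912.
E_A − E_B = -0.0352 − 1.2912 = -1.3264 ≈ -1.33.

-1.33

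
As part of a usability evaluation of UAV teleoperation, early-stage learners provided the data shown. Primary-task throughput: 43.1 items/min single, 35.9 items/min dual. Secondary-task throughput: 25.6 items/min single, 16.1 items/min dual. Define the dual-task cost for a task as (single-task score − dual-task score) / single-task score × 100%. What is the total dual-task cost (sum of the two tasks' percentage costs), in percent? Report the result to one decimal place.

53.8

Primary cost = (43.1 − 35.9) / 43.1 × 100% = 16.7053%.
Secondary cost = (25.6 − 16.1) / 25.6 × 100% = 37.1094%.
Total = 16.7053% + 37.1094% = 53.8147% ≈ 53.8%.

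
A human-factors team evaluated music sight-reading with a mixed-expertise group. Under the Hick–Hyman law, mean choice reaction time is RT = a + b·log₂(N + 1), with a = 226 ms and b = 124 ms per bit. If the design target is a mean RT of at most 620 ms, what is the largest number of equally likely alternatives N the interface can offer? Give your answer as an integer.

8

Set 226 + 124·log₂(N + 1) ≤ 620.
log₂(N + 1) ≤ (620 − 226) / 124 = 3.1774.
N + 1 ≤ 2^3.1774 = 9.0468.
N ≤ 8.0468, so the largest integer N is 8.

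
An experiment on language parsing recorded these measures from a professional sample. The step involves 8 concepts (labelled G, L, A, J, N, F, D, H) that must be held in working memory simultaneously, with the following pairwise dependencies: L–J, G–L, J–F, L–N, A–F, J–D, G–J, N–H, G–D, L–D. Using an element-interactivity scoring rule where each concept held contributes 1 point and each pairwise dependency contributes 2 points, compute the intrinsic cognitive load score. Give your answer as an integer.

Count of concepts held simultaneously: 8.
Count of pairwise dependencies listed: 10.
Element contribution: 8 × 1 = 8.
Interaction contribution: 10 × 2 = 20.
Intrinsic load = 8 + 20 = 28.

28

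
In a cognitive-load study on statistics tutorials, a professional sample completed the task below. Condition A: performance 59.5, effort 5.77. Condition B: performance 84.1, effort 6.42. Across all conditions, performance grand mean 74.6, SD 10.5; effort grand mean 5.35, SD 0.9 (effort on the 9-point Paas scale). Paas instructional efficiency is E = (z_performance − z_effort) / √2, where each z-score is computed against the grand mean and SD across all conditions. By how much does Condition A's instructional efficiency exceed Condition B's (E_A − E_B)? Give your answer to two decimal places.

Condition A: z_P = (59.5 − 74.6)/10.5 = -1.4381; z_E = (5.77 − 5.35)/0.9 = 0.4667; E_A = (-1.4381 − 0.4667)/√2 = -1.3469.
Condition B: z_P = (84.1 − 74.6)/10.5 = 0.9048; z_E = (6.42 − 5.35)/0.9 = 1.1889; E_B = (0.9048 − 1.1889)/√2 = -0.2009.
E_A − E_B = -1.3469 − (-0.2009) = -1.1460 ≈ -1.15.

-1.15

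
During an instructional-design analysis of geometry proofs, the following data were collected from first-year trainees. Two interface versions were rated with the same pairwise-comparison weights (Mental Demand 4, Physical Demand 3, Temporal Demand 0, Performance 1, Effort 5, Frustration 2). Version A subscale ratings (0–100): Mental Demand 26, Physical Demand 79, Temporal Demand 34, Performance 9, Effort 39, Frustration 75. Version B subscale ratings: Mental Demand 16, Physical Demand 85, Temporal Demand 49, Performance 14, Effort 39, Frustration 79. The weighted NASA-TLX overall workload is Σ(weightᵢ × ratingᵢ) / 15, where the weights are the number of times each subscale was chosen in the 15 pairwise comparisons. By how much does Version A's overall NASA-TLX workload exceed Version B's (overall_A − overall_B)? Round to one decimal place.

0.6

Version A weighted sum = 4·26 + 3·79 + 0·34 + 1·9 + 5·39 + 2·75 = 104 + 237 + 0 + 9 + 195 + 150 = 695; overall_A = 695/15 = 46.3333.
Version B weighted sum = 4·16 + 3·85 + 0·49 + 1·14 + 5·39 + 2·79 = 64 + 255 + 0 + 14 + 195 + 158 = 686; overall_B = 686/15 = 45.7333.
Difference = 46.3333 − 45.7333 = 0.6000 ≈ 0.6.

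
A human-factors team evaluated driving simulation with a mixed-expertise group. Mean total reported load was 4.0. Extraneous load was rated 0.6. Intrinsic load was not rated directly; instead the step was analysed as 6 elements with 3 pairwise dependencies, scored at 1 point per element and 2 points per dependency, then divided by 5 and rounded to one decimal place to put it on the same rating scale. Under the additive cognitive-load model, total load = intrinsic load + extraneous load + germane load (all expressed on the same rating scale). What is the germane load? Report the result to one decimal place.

1.0

Intrinsic (element-interactivity): (6 × 1 + 3 × 2) / 5 = 12 / 5 = 2.4000 → 2.4.
germane load = total − intrinsic − extraneous
             = 4.0 − 2.4 − 0.6 = 1.0.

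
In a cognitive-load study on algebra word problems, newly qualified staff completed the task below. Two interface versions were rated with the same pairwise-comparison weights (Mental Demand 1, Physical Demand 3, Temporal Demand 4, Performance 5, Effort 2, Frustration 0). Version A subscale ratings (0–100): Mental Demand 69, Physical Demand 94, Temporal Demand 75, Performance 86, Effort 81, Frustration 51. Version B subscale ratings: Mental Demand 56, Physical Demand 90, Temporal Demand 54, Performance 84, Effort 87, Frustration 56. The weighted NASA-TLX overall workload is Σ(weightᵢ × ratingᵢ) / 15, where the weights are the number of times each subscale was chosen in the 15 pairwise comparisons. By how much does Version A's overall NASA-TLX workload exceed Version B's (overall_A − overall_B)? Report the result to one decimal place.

7.1

Version A weighted sum = 1·69 + 3·94 + 4·75 + 5·86 + 2·81 + 0·51 = 69 + 282 + 300 + 430 + 162 + 0 = 1243; overall_A = 1243/15 = 82.8667.
Version B weighted sum = 1·56 + 3·90 + 4·54 + 5·84 + 2·87 + 0·56 = 56 + 270 + 216 + 420 + 174 + 0 = 1136; overall_B = 1136/15 = 75.7333.
Difference = 82.8667 − 75.7333 = 7.1334 ≈ 7.1.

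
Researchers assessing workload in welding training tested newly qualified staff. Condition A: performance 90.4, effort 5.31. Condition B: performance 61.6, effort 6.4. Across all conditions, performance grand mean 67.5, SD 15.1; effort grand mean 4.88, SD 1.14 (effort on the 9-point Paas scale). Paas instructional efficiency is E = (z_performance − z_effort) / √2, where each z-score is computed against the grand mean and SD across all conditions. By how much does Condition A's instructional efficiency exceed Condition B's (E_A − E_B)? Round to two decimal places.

Condition A: z_P = (90.4 − 67.5)/15.1 = 1.5166; z_E = (5.31 − 4.88)/1.14 = 0.3772; E_A = (1.5166 − 0.3772)/√2 = 0.8057.
Condition B: z_P = (61.6 − 67.5)/15.1 = -0.3907; z_E = (6.4 − 4.88)/1.14 = 1.3333; E_B = (-0.3907 − 1.3333)/√2 = -1.2191.
E_A − E_B = 0.8057 − (-1.2191) = 2.0248 ≈ 2.02.

2.02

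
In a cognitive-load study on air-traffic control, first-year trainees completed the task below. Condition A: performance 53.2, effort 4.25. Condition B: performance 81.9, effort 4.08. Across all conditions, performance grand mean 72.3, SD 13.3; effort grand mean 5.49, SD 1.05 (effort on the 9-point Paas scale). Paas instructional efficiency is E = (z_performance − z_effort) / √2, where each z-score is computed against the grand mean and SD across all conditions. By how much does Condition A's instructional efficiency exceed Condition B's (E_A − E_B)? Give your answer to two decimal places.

-1.64

Condition A: z_P = (53.2 − 72.3)/13.3 = -1.4361; z_E = (4.25 − 5.49)/1.05 = -1.1810; E_A = (-1.4361 − (-1.1810))/√2 = -0.1804.
Condition B: z_P = (81.9 − 72.3)/13.3 = 0.7218; z_E = (4.08 − 5.49)/1.05 = -1.3429; E_B = (0.7218 − (-1.3429))/√2 = 1.4600.
E_A − E_B = -0.1804 − 1.4600 = -1.6404 ≈ -1.64.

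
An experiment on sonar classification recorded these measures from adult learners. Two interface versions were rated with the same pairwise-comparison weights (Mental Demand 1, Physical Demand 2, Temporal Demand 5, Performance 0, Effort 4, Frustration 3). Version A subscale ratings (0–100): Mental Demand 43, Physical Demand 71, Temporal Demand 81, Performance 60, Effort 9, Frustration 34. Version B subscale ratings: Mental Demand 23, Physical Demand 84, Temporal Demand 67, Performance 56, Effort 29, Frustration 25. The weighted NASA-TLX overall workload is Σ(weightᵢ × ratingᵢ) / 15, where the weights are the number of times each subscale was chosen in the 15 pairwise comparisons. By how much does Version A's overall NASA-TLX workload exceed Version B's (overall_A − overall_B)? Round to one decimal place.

Version A weighted sum = 1·43 + 2·71 + 5·81 + 0·60 + 4·9 + 3·34 = 43 + 142 + 405 + 0 + 36 + 102 = 728; overall_A = 728/15 = 48.5333.
Version B weighted sum = 1·23 + 2·84 + 5·67 + 0·56 + 4·29 + 3·25 = 23 + 168 + 335 + 0 + 116 + 75 = 717; overall_B = 717/15 = 47.8000.
Difference = 48.5333 − 47.8000 = 0.7333 ≈ 0.7.

0.7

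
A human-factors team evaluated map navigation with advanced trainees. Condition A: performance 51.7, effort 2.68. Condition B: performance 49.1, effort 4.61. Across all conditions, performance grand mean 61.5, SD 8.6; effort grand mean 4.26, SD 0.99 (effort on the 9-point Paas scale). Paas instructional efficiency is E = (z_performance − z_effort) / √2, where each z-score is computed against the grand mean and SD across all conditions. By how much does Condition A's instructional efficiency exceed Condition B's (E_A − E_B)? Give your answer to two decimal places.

1.59

Condition A: z_P = (51.7 − 61.5)/8.6 = -1.1395; z_E = (2.68 − 4.26)/0.99 = -1.5960; E_A = (-1.1395 − (-1.5960))/√2 = 0.3228.
Condition B: z_P = (49.1 − 61.5)/8.6 = -1.4419; z_E = (4.61 − 4.26)/0.99 = 0.3535; E_B = (-1.4419 − 0.3535)/√2 = -1.2695.
E_A − E_B = 0.3228 − (-1.2695) = 1.5923 ≈ 1.59.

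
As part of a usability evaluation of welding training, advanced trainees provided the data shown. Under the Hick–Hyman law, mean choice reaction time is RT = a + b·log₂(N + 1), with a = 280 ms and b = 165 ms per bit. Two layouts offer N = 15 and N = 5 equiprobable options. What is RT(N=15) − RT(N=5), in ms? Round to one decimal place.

233.5

RT(15) = 280 + 165·log₂(16) = 280 + 165·4.0000 = 940.0000 ms.
RT(5) = 280 + 165·log₂(6) = 280 + 165·2.5850 = 706.5250 ms.
Difference = 940.0000 − 706.5250 = 233.4750 ≈ 233.5 ms.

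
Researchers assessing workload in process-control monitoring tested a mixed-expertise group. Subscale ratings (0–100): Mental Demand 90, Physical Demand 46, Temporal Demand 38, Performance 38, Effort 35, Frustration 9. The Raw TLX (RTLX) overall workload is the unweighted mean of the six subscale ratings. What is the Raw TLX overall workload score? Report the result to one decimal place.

42.7

Sum of ratings = 90 + 46 + 38 + 38 + 35 + 9 = 256.
RTLX = 256 / 6 = 42.6667 ≈ 42.7.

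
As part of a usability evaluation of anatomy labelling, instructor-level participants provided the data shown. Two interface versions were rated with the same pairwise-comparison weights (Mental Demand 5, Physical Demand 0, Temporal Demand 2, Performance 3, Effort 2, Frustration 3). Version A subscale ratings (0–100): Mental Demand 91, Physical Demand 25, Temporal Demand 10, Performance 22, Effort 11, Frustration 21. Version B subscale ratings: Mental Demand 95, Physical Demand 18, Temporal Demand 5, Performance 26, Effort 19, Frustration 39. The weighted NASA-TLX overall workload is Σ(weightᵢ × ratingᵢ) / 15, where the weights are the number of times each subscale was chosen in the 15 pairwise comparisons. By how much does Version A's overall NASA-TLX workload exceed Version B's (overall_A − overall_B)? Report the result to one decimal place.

Version A weighted sum = 5·91 + 0·25 + 2·10 + 3·22 + 2·11 + 3·21 = 455 + 0 + 20 + 66 + 22 + 63 = 626; overall_A = 626/15 = 41.7333.
Version B weighted sum = 5·95 + 0·18 + 2·5 + 3·26 + 2·19 + 3·39 = 475 + 0 + 10 + 78 + 38 + 117 = 718; overall_B = 718/15 = 47.8667.
Difference = 41.7333 − 47.8667 = -6.1334 ≈ -6.1.

-6.1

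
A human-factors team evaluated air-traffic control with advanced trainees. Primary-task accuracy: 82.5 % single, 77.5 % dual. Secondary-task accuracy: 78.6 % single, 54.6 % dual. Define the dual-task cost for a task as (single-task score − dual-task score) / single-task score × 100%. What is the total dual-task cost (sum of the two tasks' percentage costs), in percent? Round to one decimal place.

36.6

Primary cost = (82.5 − 77.5) / 82.5 × 100% = 6.0606%.
Secondary cost = (78.6 − 54.6) / 78.6 × 100% = 30.5344%.
Total = 6.0606% + 30.5344% = 36.5950% ≈ 36.6%.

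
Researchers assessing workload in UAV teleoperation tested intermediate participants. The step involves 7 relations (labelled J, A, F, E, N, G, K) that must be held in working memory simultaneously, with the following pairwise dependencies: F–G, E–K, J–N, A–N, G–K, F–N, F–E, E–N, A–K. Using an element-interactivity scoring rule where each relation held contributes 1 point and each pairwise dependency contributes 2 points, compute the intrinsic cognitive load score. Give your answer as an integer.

Count of relations held simultaneously: 7.
Count of pairwise dependencies listed: 9.
Element contribution: 7 × 1 = 7.
Interaction contribution: 9 × 2 = 18.
Intrinsic load = 7 + 18 = 25.

25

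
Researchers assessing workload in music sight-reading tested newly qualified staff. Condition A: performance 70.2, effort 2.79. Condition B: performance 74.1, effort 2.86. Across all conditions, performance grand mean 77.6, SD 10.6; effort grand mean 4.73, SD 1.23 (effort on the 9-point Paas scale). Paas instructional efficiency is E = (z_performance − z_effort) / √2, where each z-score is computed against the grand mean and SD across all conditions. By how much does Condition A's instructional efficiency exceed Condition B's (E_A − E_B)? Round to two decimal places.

-0.22

Condition A: z_P = (70.2 − 77.6)/10.6 = -0.6981; z_E = (2.79 − 4.73)/1.23 = -1.5772; E_A = (-0.6981 − (-1.5772))/√2 = 0.6216.
Condition B: z_P = (74.1 − 77.6)/10.6 = -0.3302; z_E = (2.86 − 4.73)/1.23 = -1.5203; E_B = (-0.3302 − (-1.5203))/√2 = 0.8415.
E_A − E_B = 0.6216 − 0.8415 = -0.2199 ≈ -0.22.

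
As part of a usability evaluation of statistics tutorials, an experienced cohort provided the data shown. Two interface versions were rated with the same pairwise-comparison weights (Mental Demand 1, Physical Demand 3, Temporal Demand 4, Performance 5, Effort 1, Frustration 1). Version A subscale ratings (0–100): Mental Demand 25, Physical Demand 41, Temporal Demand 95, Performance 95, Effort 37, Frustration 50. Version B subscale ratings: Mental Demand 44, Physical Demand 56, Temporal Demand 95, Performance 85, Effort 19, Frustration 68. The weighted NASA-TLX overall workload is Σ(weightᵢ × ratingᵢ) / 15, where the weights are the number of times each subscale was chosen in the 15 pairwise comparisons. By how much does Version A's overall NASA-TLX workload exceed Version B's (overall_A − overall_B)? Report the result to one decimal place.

-0.9

Version A weighted sum = 1·25 + 3·41 + 4·95 + 5·95 + 1·37 + 1·50 = 25 + 123 + 380 + 475 + 37 + 50 = 1090; overall_A = 1090/15 = 72.6667.
Version B weighted sum = 1·44 + 3·56 + 4·95 + 5·85 + 1·19 + 1·68 = 44 + 168 + 380 + 425 + 19 + 68 = 1104; overall_B = 1104/15 = 73.6000.
Difference = 72.6667 − 73.6000 = -0.9333 ≈ -0.9.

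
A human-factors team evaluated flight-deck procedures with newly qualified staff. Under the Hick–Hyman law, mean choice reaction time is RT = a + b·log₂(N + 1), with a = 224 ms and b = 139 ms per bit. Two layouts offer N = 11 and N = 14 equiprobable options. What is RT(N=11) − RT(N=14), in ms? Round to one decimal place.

-44.7

RT(11) = 224 + 139·log₂(12) = 224 + 139·3.5850 = 722.3150 ms.
RT(14) = 224 + 139·log₂(15) = 224 + 139·3.9069 = 767.0591 ms.
Difference = 722.3150 − 767.0591 = -44.7441 ≈ -44.7 ms.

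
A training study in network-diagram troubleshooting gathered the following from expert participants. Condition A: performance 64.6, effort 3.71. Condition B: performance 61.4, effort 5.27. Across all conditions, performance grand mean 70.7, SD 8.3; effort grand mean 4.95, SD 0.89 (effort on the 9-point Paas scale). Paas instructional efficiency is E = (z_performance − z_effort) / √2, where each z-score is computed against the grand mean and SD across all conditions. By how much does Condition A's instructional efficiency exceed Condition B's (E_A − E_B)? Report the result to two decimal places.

1.51

Condition A: z_P = (64.6 − 70.7)/8.3 = -0.7349; z_E = (3.71 − 4.95)/0.89 = -1.3933; E_A = (-0.7349 − (-1.3933))/√2 = 0.4656.
Condition B: z_P = (61.4 − 70.7)/8.3 = -1.1205; z_E = (5.27 − 4.95)/0.89 = 0.3596; E_B = (-1.1205 − 0.3596)/√2 = -1.0466.
E_A − E_B = 0.4656 − (-1.0466) = 1.5122 ≈ 1.51.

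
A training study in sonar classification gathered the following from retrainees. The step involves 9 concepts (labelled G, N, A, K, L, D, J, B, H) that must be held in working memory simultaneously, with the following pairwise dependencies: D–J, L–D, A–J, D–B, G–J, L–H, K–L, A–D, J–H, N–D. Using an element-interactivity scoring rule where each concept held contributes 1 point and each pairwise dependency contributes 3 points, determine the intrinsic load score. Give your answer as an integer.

39

Count of concepts held simultaneously: 9.
Count of pairwise dependencies listed: 10.
Element contribution: 9 × 1 = 9.
Interaction contribution: 10 × 3 = 30.
Intrinsic load = 9 + 30 = 39.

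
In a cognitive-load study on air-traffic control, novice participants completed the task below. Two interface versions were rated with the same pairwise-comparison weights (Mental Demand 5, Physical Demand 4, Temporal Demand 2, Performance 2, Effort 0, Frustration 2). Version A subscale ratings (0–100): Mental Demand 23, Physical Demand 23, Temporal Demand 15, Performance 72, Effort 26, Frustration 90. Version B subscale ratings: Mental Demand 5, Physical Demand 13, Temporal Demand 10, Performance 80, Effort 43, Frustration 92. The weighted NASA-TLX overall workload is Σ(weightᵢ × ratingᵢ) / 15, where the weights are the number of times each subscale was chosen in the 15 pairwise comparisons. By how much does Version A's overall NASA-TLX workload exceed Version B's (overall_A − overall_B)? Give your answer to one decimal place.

Version A weighted sum = 5·23 + 4·23 + 2·15 + 2·72 + 0·26 + 2·90 = 115 + 92 + 30 + 144 + 0 + 180 = 561; overall_A = 561/15 = 37.4000.
Version B weighted sum = 5·5 + 4·13 + 2·10 + 2·80 + 0·43 + 2·92 = 25 + 52 + 20 + 160 + 0 + 184 = 441; overall_B = 441/15 = 29.4000.
Difference = 37.4000 − 29.4000 = 8.0000 ≈ 8.0.

8.0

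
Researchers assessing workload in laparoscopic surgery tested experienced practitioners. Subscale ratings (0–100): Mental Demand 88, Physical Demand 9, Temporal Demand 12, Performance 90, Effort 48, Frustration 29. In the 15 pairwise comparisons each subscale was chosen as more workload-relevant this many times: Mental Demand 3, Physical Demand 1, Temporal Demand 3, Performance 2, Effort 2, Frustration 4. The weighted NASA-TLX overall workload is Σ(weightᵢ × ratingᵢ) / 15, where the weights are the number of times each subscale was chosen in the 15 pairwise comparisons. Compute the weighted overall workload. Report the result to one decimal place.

46.7

The tallies are the weights (they sum to 15).
Weighted sum = 3·88 + 1·9 + 3·12 + 2·90 + 2·48 + 4·29
            = 264 + 9 + 36 + 180 + 96 + 116 = 701.
Overall workload = 701 / 15 = 46.7333 ≈ 46.7.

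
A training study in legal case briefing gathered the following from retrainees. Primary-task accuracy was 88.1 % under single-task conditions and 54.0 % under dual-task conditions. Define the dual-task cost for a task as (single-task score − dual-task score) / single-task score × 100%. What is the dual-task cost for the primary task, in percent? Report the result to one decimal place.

38.7

Cost = (88.1 − 54.0) / 88.1 × 100%
     = 34.1000 / 88.1 × 100% = 38.7060%.
≈ 38.7%.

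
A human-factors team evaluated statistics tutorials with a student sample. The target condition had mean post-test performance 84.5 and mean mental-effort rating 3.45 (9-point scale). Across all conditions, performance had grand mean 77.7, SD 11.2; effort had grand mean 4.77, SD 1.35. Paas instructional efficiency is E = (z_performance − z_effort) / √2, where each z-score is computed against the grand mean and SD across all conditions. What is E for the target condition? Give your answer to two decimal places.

z_performance = (84.5 − 77.7) / 11.2 = 6.8000 / 11.2 = 0.6071.
z_effort = (3.45 − 4.77) / 1.35 = -1.3200 / 1.35 = -0.9778.
z_P − z_E = 0.6071 − (-0.9778) = 1.5849.
E = 1.5849 / √2 = 1.5849 / 1.41421 = 1.1207 ≈ 1.12.

1.12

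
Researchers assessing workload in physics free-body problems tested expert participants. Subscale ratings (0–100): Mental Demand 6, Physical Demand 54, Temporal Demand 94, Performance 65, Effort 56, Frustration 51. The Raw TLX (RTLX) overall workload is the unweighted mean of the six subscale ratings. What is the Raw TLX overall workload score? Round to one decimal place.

54.3

Sum of ratings = 6 + 54 + 94 + 65 + 56 + 51 = 326.
RTLX = 326 / 6 = 54.3333 ≈ 54.3.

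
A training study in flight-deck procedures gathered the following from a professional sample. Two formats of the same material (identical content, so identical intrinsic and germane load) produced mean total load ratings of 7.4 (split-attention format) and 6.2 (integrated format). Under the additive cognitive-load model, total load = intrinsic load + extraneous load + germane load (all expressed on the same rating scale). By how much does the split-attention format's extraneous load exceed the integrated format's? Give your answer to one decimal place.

1.2

Intrinsic and germane load are equal across formats, so the difference in total load equals the difference in extraneous load.
Extraneous-load difference = 7.4 − 6.2 = 1.2.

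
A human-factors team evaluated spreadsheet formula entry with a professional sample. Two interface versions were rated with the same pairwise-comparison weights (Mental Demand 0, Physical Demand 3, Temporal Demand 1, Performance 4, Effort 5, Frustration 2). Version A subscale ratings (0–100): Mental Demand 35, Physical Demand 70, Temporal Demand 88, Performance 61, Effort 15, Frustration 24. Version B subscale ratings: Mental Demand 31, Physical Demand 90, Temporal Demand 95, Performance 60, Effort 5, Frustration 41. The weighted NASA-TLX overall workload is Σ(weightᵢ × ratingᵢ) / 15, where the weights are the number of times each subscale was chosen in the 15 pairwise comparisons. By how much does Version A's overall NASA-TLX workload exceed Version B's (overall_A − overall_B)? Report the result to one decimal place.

-3.1

Version A weighted sum = 0·35 + 3·70 + 1·88 + 4·61 + 5·15 + 2·24 = 0 + 210 + 88 + 244 + 75 + 48 = 665; overall_A = 665/15 = 44.3333.
Version B weighted sum = 0·31 + 3·90 + 1·95 + 4·60 + 5·5 + 2·41 = 0 + 270 + 95 + 240 + 25 + 82 = 712; overall_B = 712/15 = 47.4667.
Difference = 44.3333 − 47.4667 = -3.1334 ≈ -3.1.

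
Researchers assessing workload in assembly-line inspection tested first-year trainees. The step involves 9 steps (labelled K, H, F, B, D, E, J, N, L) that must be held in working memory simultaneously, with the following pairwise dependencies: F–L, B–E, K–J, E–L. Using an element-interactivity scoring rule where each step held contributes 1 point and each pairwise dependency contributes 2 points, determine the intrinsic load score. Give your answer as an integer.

Count of steps held simultaneously: 9.
Count of pairwise dependencies listed: 4.
Element contribution: 9 × 1 = 9.
Interaction contribution: 4 × 2 = 8.
Intrinsic load = 9 + 8 = 17.

17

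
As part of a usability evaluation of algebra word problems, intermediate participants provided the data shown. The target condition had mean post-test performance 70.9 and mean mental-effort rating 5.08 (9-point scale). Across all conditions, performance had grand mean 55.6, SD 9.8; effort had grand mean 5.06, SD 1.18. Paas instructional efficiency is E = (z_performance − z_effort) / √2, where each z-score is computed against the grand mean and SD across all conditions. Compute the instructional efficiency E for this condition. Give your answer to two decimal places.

z_performance = (70.9 − 55.6) / 9.8 = 15.3000 / 9.8 = 1.5612.
z_effort = (5.08 − 5.06) / 1.18 = 0.0200 / 1.18 = 0.0169.
z_P − z_E = 1.5612 − 0.0169 = 1.5443.
E = 1.5443 / √2 = 1.5443 / 1.41421 = 1.0920 ≈ 1.09.

1.09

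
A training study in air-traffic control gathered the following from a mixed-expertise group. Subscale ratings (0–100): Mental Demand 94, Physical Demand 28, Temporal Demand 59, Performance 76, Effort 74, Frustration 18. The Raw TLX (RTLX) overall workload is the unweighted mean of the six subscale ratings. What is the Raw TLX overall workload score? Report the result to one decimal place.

Sum of ratings = 94 + 28 + 59 + 76 + 74 + 18 = 349.
RTLX = 349 / 6 = 58.1667 ≈ 58.2.

58.2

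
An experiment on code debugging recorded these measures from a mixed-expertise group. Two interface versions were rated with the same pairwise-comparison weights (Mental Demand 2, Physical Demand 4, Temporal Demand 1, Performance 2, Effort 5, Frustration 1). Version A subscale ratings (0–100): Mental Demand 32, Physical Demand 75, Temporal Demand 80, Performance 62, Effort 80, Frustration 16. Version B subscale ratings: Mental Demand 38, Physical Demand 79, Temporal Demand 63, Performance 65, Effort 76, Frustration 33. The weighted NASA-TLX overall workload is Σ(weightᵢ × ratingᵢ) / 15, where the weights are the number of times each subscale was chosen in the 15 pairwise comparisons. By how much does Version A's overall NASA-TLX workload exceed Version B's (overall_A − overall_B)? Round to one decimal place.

Version A weighted sum = 2·32 + 4·75 + 1·80 + 2·62 + 5·80 + 1·16 = 64 + 300 + 80 + 124 + 400 + 16 = 984; overall_A = 984/15 = 65.6000.
Version B weighted sum = 2·38 + 4·79 + 1·63 + 2·65 + 5·76 + 1·33 = 76 + 316 + 63 + 130 + 380 + 33 = 998; overall_B = 998/15 = 66.5333.
Difference = 65.6000 − 66.5333 = -0.9333 ≈ -0.9.

-0.9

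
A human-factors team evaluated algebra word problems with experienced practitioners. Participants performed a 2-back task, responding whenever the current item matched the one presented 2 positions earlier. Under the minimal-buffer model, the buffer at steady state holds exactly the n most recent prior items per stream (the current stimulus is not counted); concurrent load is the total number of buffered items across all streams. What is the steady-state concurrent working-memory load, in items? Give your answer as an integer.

2

The buffer holds the 2 most recent prior items.
Steady-state concurrent load = 2 items.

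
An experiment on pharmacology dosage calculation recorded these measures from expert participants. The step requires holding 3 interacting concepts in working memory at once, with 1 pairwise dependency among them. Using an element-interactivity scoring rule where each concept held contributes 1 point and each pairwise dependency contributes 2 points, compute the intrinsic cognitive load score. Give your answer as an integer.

5

Element contribution: 3 × 1 = 3.
Interaction contribution: 1 × 2 = 2.
Intrinsic load = 3 + 2 = 5.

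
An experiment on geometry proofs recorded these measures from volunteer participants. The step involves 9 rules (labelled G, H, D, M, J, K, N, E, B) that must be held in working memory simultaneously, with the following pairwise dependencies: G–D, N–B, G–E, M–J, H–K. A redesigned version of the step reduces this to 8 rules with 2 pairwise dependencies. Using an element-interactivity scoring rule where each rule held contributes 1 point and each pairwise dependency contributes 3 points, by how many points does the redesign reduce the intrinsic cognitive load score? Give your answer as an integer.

10

Original: 9 × 1 + 5 × 3 = 9 + 15 = 24.
Redesigned: 8 × 1 + 2 × 3 = 8 + 6 = 14.
Reduction = 24 − 14 = 10.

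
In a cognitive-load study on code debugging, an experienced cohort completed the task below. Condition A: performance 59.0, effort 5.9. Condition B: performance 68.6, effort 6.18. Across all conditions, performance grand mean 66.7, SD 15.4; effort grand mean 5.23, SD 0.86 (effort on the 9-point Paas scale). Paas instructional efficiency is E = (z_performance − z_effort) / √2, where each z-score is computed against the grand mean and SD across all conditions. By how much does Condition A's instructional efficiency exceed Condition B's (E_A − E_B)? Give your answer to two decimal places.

-0.21

Condition A: z_P = (59.0 − 66.7)/15.4 = -0.5000; z_E = (5.9 − 5.23)/0.86 = 0.7791; E_A = (-0.5000 − 0.7791)/√2 = -0.9045.
Condition B: z_P = (68.6 − 66.7)/15.4 = 0.1234; z_E = (6.18 − 5.23)/0.86 = 1.1047; E_B = (0.1234 − 1.1047)/√2 = -0.6939.
E_A − E_B = -0.9045 − (-0.6939) = -0.2106 ≈ -0.21.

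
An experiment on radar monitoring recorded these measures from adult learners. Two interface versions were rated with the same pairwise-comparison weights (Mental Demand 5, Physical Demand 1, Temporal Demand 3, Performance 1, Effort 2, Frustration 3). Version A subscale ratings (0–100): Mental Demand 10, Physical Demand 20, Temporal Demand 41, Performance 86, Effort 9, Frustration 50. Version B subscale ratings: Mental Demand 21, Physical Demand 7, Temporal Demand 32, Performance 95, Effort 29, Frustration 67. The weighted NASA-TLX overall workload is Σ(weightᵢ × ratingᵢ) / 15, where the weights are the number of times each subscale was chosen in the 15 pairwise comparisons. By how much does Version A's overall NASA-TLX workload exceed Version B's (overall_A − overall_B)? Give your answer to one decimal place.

-7.7

Version A weighted sum = 5·10 + 1·20 + 3·41 + 1·86 + 2·9 + 3·50 = 50 + 20 + 123 + 86 + 18 + 150 = 447; overall_A = 447/15 = 29.8000.
Version B weighted sum = 5·21 + 1·7 + 3·32 + 1·95 + 2·29 + 3·67 = 105 + 7 + 96 + 95 + 58 + 201 = 562; overall_B = 562/15 = 37.4667.
Difference = 29.8000 − 37.4667 = -7.6667 ≈ -7.7.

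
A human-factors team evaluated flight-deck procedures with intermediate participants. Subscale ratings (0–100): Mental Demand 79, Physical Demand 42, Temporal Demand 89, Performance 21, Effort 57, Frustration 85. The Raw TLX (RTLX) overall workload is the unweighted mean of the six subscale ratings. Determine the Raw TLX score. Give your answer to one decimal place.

62.2

Sum of ratings = 79 + 42 + 89 + 21 + 57 + 85 = 373.
RTLX = 373 / 6 = 62.1667 ≈ 62.2.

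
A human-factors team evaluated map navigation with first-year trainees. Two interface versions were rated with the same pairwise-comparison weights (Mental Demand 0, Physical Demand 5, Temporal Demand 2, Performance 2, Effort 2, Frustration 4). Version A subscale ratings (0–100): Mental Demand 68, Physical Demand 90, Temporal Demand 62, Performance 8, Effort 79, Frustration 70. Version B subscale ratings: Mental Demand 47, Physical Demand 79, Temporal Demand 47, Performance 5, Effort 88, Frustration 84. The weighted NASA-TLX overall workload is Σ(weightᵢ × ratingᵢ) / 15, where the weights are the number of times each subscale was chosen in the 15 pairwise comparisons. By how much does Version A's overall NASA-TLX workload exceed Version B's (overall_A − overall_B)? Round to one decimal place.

1.1

Version A weighted sum = 0·68 + 5·90 + 2·62 + 2·8 + 2·79 + 4·70 = 0 + 450 + 124 + 16 + 158 + 280 = 1028; overall_A = 1028/15 = 68.5333.
Version B weighted sum = 0·47 + 5·79 + 2·47 + 2·5 + 2·88 + 4·84 = 0 + 395 + 94 + 10 + 176 + 336 = 1011; overall_B = 1011/15 = 67.4000.
Difference = 68.5333 − 67.4000 = 1.1333 ≈ 1.1.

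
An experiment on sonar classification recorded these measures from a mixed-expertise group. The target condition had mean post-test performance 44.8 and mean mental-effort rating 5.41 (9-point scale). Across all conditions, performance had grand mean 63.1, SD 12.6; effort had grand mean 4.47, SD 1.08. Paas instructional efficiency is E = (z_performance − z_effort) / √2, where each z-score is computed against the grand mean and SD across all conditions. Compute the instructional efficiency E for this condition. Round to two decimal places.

-1.64

z_performance = (44.8 − 63.1) / 12.6 = -18.3000 / 12.6 = -1.4524.
z_effort = (5.41 − 4.47) / 1.08 = 0.9400 / 1.08 = 0.8704.
z_P − z_E = -1.4524 − 0.8704 = -2.3228.
E = -2.3228 / √2 = -2.3228 / 1.41421 = -1.6425 ≈ -1.64.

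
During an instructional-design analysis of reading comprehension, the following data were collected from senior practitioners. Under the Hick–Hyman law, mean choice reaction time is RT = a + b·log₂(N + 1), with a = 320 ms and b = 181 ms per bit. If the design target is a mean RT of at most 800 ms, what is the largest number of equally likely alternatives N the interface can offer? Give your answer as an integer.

5

Set 320 + 181·log₂(N + 1) ≤ 800.
log₂(N + 1) ≤ (800 − 320) / 181 = 2.6519.
N + 1 ≤ 2^2.6519 = 6.2849.
N ≤ 5.2849, so the largest integer N is 5.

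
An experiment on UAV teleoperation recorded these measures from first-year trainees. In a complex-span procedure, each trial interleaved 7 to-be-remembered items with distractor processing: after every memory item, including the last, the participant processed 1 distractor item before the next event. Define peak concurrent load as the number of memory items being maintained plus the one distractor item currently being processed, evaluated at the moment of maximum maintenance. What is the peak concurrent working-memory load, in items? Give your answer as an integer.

Maintenance is greatest during the distractor(s) after memory item 7: all 7 memory items are being held.
One distractor item is concurrently being processed.
Peak concurrent load = 7 + 1 = 8 items.

8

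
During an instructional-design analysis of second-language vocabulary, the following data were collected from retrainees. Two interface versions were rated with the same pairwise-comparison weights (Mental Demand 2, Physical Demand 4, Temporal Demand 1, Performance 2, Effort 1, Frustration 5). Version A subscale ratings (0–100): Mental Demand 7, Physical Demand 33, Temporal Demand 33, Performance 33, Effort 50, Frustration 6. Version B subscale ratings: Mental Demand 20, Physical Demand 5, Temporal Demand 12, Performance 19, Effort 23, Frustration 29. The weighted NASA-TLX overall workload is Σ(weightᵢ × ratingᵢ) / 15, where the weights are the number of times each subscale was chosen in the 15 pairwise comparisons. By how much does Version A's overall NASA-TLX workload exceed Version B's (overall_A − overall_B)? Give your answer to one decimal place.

3.1

Version A weighted sum = 2·7 + 4·33 + 1·33 + 2·33 + 1·50 + 5·6 = 14 + 132 + 33 + 66 + 50 + 30 = 325; overall_A = 325/15 = 21.6667.
Version B weighted sum = 2·20 + 4·5 + 1·12 + 2·19 + 1·23 + 5·29 = 40 + 20 + 12 + 38 + 23 + 145 = 278; overall_B = 278/15 = 18.5333.
Difference = 21.6667 − 18.5333 = 3.1334 ≈ 3.1.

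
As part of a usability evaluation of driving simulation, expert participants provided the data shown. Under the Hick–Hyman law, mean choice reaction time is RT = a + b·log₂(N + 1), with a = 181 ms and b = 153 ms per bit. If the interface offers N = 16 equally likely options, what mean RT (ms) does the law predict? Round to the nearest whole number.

806

log₂(16 + 1) = log₂(17) = 4.0875.
RT = 181 + 153 × 4.0875 = 181 + 625.3875 = 806.3875 ms.
≈ 806 ms.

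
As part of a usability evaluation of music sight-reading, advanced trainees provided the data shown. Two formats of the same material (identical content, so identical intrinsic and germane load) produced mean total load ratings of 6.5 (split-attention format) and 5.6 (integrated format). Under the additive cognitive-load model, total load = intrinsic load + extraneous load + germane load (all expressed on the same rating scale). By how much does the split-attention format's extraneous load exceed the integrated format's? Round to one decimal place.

Intrinsic and germane load are equal across formats, so the difference in total load equals the difference in extraneous load.
Extraneous-load difference = 6.5 − 5.6 = 0.9.

0.9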